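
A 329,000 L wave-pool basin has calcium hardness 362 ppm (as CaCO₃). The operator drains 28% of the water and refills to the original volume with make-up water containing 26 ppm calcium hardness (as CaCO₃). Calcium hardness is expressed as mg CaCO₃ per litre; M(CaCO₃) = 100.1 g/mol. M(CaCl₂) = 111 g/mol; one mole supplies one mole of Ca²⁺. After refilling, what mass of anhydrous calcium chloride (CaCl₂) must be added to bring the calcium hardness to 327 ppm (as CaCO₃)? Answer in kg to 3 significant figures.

After draining 28% and refilling: 362 × 0.72 + 26 × 0.28 = 267.92 ppm.
Deficit to target: 327 − 267.92 = 59.08 mg/L.
As CaCO₃: 59.08 mg/L × 329,000 L = 19,440 g; ÷ 100.1 = 194.2 mol Ca²⁺.
Mass: 194.2 × 111 = 21,550 g.

21.6 kg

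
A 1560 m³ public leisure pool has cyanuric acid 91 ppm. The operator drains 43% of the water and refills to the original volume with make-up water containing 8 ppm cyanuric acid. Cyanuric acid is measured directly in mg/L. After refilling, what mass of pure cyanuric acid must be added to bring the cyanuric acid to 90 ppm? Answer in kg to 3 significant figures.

Volume: 1560 m³ = 1,560,000 L.
After draining 43% and refilling: 91 × 0.57 + 8 × 0.43 = 55.31 ppm.
Deficit to target: 90 − 55.31 = 34.69 mg/L.
Mass: 34.69 mg/L × 1,560,000 L = 54,120 g cyanuric acid.

54.1 kg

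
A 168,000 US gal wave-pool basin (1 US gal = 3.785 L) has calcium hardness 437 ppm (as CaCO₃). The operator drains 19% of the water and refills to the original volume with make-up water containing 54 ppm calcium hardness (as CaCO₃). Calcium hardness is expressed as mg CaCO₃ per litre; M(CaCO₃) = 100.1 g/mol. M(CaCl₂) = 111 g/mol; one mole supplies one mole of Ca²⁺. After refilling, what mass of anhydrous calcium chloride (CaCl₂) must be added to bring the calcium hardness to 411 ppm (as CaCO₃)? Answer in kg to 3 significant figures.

33.0 kg

Volume: 168,000 US gal × 3.785 L/gal = 635,880 L.
After draining 19% and refilling: 437 × 0.81 + 54 × 0.19 = 364.23 ppm.
Deficit to target: 411 − 364.23 = 46.77 mg/L.
As CaCO₃: 46.77 mg/L × 635,880 L = 29,740 g; ÷ 100.1 = 297.1 mol Ca²⁺.
Mass: 297.1 × 111 = 32,980 g.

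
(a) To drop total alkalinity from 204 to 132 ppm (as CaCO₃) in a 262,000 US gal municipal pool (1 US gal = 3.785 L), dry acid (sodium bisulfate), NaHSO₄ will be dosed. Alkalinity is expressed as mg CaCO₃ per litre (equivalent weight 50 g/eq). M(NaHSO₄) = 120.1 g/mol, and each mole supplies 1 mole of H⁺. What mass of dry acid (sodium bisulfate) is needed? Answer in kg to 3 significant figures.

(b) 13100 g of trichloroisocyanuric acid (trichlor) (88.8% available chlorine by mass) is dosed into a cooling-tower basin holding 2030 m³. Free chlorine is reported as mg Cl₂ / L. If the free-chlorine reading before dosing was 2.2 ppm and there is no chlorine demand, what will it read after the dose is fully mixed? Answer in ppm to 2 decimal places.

(a) 172 kg; (b) 7.93 ppm

(a) Volume: 262,000 US gal × 3.785 L/gal = 991,670 L.
(a) Alkalinity to neutralize: (204 − 132) = 72 mg/L as CaCO₃ × 991,670 L = 71,400 g as CaCO₃.
(a) Equivalents of H⁺ required: 71,400 ÷ 50 g/eq = 1428 eq = 1428 mol NaHSO₄.
(a) Mass of NaHSO₄: 1428 × 120.1 = 171,500 g.

(b) Volume: 2030 m³ = 2,030,000 L.
(b) Available chlorine delivered: 13,100 g × 0.888 = 11,630 g as Cl₂.
(b) Concentration rise: 11,630 g / 2,030,000 L = 5.73 mg/L = 5.73 ppm.
(b) Final FC: 2.2 + 5.73 = 7.93 ppm.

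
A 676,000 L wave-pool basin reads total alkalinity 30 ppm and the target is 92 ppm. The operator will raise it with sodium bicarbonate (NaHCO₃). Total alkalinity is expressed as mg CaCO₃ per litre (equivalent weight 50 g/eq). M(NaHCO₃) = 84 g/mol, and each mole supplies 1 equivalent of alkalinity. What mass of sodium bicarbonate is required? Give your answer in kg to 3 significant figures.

Alkalinity to add: (92 − 30) = 62 mg/L as CaCO₃ × 676,000 L = 41,910 g as CaCO₃.
Equivalents: 41,910 g ÷ 50 g/eq = 838.2 eq.
NaHCO₃ supplies 1 eq per mole → 838.2 mol.
Mass: 838.2 mol × 84 g/mol = 70,410 g.

70.4 kg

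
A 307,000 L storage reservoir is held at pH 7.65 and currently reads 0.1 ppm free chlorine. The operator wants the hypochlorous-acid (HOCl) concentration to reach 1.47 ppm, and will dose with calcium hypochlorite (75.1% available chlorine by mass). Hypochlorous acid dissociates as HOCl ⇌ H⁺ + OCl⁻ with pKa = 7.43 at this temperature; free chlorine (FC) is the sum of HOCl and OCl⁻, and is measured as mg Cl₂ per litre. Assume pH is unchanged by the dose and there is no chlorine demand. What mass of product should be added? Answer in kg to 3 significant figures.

[OCl⁻]/[HOCl] = 10^(pH − pKa) = 10^(7.65 − 7.43) = 1.66; fraction as HOCl = 1/(1 + 1.66) = 0.376.
Free chlorine required for 1.47 ppm HOCl: 1.47 / 0.376 = 3.91 ppm.
FC to add: 3.91 − 0.1 = 3.81 mg/L as Cl₂.
Cl₂ equivalent: 3.81 mg/L × 307,000 L = 1170 g.
Product at 75.1% available Cl: 1170 / 0.751 = 1557 g.

1.56 kg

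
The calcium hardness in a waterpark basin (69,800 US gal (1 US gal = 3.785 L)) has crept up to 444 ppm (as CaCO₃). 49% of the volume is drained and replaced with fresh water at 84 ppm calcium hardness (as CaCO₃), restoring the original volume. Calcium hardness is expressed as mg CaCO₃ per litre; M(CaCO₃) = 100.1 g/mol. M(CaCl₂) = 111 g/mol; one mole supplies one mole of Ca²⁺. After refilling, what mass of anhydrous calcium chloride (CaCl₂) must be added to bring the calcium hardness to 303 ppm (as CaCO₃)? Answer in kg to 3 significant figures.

10.4 kg

Volume: 69,800 US gal × 3.785 L/gal = 264,193 L.
After draining 49% and refilling: 444 × 0.51 + 84 × 0.49 = 267.6 ppm.
Deficit to target: 303 − 267.6 = 35.4 mg/L.
As CaCO₃: 35.4 mg/L × 264,193 L = 9352 g; ÷ 100.1 = 93.43 mol Ca²⁺.
Mass: 93.43 × 111 = 10,370 g.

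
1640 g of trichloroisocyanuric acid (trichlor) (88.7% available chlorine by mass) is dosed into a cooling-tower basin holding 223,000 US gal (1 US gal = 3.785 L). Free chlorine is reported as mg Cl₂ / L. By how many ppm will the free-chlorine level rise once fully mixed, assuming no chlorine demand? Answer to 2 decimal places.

1.72 ppm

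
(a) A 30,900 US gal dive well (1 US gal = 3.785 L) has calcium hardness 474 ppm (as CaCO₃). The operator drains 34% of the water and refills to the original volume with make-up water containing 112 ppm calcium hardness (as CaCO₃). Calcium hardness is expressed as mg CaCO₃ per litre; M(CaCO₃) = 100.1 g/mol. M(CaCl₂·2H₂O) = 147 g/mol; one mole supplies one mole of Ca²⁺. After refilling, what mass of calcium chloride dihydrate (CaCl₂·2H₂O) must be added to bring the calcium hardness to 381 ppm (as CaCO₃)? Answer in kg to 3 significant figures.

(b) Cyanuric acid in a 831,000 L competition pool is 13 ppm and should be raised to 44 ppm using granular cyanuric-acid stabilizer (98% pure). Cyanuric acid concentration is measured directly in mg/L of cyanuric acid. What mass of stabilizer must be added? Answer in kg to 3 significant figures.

(a) 5.17 kg; (b) 26.3 kg

(a) Volume: 30,900 US gal × 3.785 L/gal = 116,956 L.
(a) After draining 34% and refilling: 474 × 0.66 + 112 × 0.34 = 350.92 ppm.
(a) Deficit to target: 381 − 350.92 = 30.08 mg/L.
(a) As CaCO₃: 30.08 mg/L × 116,956 L = 3518 g; ÷ 100.1 = 35.15 mol Ca²⁺.
(a) Mass: 35.15 × 147 = 5166 g.

(b) CYA to add: (44 − 13) = 31 mg/L × 831,000 L = 25,760 g cyanuric acid.
(b) At 98% purity: 25,760 / 0.98 = 26,290 g product.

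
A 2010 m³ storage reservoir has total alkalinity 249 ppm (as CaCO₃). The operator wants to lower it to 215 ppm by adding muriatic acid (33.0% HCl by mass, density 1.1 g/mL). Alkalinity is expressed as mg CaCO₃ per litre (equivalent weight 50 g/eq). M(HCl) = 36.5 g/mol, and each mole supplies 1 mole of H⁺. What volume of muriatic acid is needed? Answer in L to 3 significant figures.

137 L

Volume: 2010 m³ = 2,010,000 L.
Alkalinity to neutralize: (249 − 215) = 34 mg/L as CaCO₃ × 2,010,000 L = 68,340 g as CaCO₃.
Equivalents of H⁺ required: 68,340 ÷ 50 g/eq = 1367 eq = 1367 mol HCl.
Mass of HCl: 1367 × 36.5 = 49,890 g.
Mass of 33.0% solution: 49,890 / 0.33 = 151,200 g.
Volume: 151,200 g ÷ 1.1 g/mL = 137,400 mL.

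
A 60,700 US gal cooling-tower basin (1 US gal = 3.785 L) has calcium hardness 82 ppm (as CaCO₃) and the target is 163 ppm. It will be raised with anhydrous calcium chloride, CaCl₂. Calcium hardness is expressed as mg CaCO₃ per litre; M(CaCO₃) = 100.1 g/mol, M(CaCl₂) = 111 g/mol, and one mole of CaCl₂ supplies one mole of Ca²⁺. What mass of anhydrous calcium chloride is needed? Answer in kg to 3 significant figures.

20.6 kg

Volume: 60,700 US gal × 3.785 L/gal = 229,750 L.
Hardness to add: (163 − 82) = 81 mg/L as CaCO₃ × 229,750 L = 18,610 g as CaCO₃.
Moles of Ca²⁺ (1 mol Ca²⁺ ≡ 1 mol CaCO₃): 18,610 / 100.1 g/mol = 185.9 mol.
Mass of CaCl₂: 185.9 × 111 = 20,640 g.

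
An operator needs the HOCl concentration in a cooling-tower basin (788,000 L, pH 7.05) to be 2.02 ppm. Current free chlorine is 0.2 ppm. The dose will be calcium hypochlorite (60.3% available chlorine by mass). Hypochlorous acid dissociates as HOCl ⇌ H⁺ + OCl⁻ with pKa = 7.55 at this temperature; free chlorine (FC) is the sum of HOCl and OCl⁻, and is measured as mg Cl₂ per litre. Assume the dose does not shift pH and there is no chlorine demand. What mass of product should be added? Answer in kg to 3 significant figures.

[OCl⁻]/[HOCl] = 10^(pH − pKa) = 10^(7.05 − 7.55) = 0.3162; fraction as HOCl = 1/(1 + 0.3162) = 0.7597.
Free chlorine required for 2.02 ppm HOCl: 2.02 / 0.7597 = 2.659 ppm.
FC to add: 2.659 − 0.2 = 2.459 mg/L as Cl₂.
Cl₂ equivalent: 2.459 mg/L × 788,000 L = 1938 g.
Product at 60.3% available Cl: 1938 / 0.603 = 3213 g.

3.21 kg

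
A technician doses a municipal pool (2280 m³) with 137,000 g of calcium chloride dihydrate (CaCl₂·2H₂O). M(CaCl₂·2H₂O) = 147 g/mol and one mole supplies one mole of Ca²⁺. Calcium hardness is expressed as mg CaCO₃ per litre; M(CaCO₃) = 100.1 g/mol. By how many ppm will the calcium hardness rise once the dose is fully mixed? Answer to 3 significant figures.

Volume: 2280 m³ = 2,280,000 L.
Moles of Ca²⁺: 137,000 g ÷ 147 g/mol = 932 mol.
As CaCO₃: 932 mol × 100.1 g/mol = 93,290 g.
Rise: 93,290 g / 2,280,000 L × 1000 = 40.92 mg/L.

40.9 ppm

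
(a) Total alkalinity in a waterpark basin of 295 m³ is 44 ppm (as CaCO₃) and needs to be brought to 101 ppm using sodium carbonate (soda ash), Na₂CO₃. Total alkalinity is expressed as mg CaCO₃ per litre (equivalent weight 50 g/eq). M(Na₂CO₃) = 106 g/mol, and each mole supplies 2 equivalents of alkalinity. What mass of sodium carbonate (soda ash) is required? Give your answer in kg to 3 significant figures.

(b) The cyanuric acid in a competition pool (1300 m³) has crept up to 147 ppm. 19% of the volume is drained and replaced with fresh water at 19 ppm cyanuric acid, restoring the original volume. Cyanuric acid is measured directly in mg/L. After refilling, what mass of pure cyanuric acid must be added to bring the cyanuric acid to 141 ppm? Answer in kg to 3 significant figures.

(a) 17.8 kg; (b) 23.8 kg

(a) Volume: 295 m³ = 295,000 L.
(a) Alkalinity to add: (101 − 44) = 57 mg/L as CaCO₃ × 295,000 L = 16,820 g as CaCO₃.
(a) Equivalents: 16,820 g ÷ 50 g/eq = 336.3 eq.
(a) Each mole of Na₂CO₃ supplies 2 eq, so 336.3 / 2 = 168.2 mol.
(a) Mass: 168.2 mol × 106 g/mol = 17,820 g.

(b) Volume: 1300 m³ = 1,300,000 L.
(b) After draining 19% and refilling: 147 × 0.81 + 19 × 0.19 = 122.68 ppm.
(b) Deficit to target: 141 − 122.68 = 18.32 mg/L.
(b) Mass: 18.32 mg/L × 1,300,000 L = 23,820 g cyanuric acid.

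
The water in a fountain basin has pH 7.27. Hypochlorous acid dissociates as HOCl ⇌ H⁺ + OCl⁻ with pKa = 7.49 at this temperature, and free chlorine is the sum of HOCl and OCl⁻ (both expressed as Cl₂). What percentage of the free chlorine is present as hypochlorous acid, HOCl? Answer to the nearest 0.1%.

[OCl⁻]/[HOCl] = 10^(pH − pKa) = 10^(7.27 − 7.49) = 10^-0.22 = 0.6026.
Fraction as HOCl = 1 / (1 + 0.6026) = 0.624.

62.4%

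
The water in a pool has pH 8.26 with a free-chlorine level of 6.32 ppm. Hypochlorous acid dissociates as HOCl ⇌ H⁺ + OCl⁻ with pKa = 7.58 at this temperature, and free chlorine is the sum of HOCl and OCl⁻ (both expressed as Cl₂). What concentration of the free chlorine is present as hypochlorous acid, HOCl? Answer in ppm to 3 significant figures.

[OCl⁻]/[HOCl] = 10^(pH − pKa) = 10^(8.26 − 7.58) = 10^0.68 = 4.786.
Fraction as HOCl = 1 / (1 + 4.786) = 0.1728.
HOCl = 0.1728 × 6.32 ppm = 1.092 ppm.

1.09 ppm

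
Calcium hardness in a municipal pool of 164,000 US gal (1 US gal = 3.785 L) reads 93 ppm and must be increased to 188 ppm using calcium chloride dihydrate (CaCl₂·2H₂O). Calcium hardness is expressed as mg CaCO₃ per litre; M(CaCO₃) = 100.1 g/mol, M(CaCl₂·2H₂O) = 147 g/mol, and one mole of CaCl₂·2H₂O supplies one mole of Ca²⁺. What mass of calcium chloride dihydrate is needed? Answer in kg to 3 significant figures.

86.6 kg

Volume: 164,000 US gal × 3.785 L/gal = 620,740 L.
Hardness to add: (188 − 93) = 95 mg/L as CaCO₃ × 620,740 L = 58,970 g as CaCO₃.
Moles of Ca²⁺ (1 mol Ca²⁺ ≡ 1 mol CaCO₃): 58,970 / 100.1 g/mol = 589.1 mol.
Mass of CaCl₂·2H₂O: 589.1 × 147 = 86,600 g.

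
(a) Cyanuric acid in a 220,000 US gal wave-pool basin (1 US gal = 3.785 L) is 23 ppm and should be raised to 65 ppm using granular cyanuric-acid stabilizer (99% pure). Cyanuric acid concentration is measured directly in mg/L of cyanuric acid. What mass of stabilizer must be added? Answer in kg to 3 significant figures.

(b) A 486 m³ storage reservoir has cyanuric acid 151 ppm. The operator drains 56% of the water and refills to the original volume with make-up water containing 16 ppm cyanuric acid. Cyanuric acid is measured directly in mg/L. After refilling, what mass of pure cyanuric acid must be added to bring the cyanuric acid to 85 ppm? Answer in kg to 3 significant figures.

(a) Volume: 220,000 US gal × 3.785 L/gal = 832,700 L.
(a) CYA to add: (65 − 23) = 42 mg/L × 832,700 L = 34,970 g cyanuric acid.
(a) At 99% purity: 34,970 / 0.99 = 35,330 g product.

(b) Volume: 486 m³ = 486,000 L.
(b) After draining 56% and refilling: 151 × 0.44 + 16 × 0.56 = 75.4 ppm.
(b) Deficit to target: 85 − 75.4 = 9.6 mg/L.
(b) Mass: 9.6 mg/L × 486,000 L = 4666 g cyanuric acid.

(a) 35.3 kg; (b) 4.67 kg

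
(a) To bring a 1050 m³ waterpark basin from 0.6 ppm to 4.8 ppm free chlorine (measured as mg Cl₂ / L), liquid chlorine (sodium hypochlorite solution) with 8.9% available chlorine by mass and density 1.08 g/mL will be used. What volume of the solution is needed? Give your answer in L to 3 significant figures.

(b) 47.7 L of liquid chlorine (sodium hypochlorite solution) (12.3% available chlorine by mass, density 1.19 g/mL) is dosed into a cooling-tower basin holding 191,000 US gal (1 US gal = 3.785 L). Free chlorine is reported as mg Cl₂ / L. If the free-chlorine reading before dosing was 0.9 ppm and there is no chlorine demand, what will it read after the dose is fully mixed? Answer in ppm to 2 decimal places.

(a) 45.9 L; (b) 10.56 ppm

(a) Volume: 1050 m³ = 1,050,000 L.
(a) Chlorine deficit: 4.8 − 0.6 = 4.2 ppm = 4.2 mg/L as Cl₂.
(a) Cl₂ equivalent needed: 4.2 mg/L × 1,050,000 L = 4,410,000 mg = 4410 g.
(a) Product at 8.9% available chlorine: 4410 / 0.089 = 49,550 g.
(a) Volume at density 1.08 g/mL: 49,550 g ÷ 1.08 g/mL = 45,880 mL.

(b) Volume: 191,000 US gal × 3.785 L/gal = 722,935 L.
(b) Mass of solution: 47.7 L × 1000 mL/L × 1.19 g/mL = 56,760 g.
(b) Available chlorine delivered: 56,760 g × 0.123 = 6982 g as Cl₂.
(b) Concentration rise: 6982 g / 722,935 L = 9.658 mg/L = 9.66 ppm.
(b) Final FC: 0.9 + 9.66 = 10.56 ppm.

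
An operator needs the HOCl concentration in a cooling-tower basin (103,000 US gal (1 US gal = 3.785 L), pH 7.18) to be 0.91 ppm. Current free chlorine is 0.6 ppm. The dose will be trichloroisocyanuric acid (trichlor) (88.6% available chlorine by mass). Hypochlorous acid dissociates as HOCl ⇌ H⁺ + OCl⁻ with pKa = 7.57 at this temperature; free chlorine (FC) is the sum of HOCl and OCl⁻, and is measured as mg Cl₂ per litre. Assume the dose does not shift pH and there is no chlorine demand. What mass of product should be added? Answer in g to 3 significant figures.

Volume: 103,000 US gal × 3.785 L/gal = 389,855 L.
[OCl⁻]/[HOCl] = 10^(pH − pKa) = 10^(7.18 − 7.57) = 0.4074; fraction as HOCl = 1/(1 + 0.4074) = 0.7105.
Free chlorine required for 0.91 ppm HOCl: 0.91 / 0.7105 = 1.281 ppm.
FC to add: 1.281 − 0.6 = 0.6807 mg/L as Cl₂.
Cl₂ equivalent: 0.6807 mg/L × 389,855 L = 265.4 g.
Product at 88.6% available Cl: 265.4 / 0.886 = 299.5 g.

300 g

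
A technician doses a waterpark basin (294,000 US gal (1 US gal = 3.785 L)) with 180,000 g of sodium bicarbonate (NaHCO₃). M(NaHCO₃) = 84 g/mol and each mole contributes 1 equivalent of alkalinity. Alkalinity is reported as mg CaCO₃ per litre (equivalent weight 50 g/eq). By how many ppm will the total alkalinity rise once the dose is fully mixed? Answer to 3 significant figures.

Volume: 294,000 US gal × 3.785 L/gal = 1,112,790 L.
Moles of NaHCO₃: 180,000 g ÷ 84 g/mol = 2143 mol → 2143 eq of alkalinity.
As CaCO₃: 2143 eq × 50 g/eq = 107,100 g.
Rise: 107,100 g / 1,112,790 L × 1000 = 96.28 mg/L.

96.3 ppm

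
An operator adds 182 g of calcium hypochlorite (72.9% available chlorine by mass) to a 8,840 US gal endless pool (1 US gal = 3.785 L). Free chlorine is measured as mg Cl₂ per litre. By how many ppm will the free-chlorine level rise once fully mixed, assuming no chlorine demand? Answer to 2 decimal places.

3.97 ppm

Volume: 8,840 US gal × 3.785 L/gal = 33,459 L.
Available chlorine delivered: 182 g × 0.729 = 132.7 g as Cl₂.
Concentration rise: 132.7 g / 33,459 L = 3.965 mg/L = 3.97 ppm.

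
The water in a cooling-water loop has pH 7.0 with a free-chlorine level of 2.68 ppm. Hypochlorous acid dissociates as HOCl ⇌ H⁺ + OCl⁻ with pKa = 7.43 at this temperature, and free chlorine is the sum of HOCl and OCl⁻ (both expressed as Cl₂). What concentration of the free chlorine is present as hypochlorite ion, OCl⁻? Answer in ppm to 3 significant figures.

0.726 ppm

[OCl⁻]/[HOCl] = 10^(pH − pKa) = 10^(7.0 − 7.43) = 10^-0.43 = 0.3715.
Fraction as HOCl = 1 / (1 + 0.3715) = 0.7291.
OCl⁻ = (1 − 0.7291) × 2.68 ppm = 0.726 ppm.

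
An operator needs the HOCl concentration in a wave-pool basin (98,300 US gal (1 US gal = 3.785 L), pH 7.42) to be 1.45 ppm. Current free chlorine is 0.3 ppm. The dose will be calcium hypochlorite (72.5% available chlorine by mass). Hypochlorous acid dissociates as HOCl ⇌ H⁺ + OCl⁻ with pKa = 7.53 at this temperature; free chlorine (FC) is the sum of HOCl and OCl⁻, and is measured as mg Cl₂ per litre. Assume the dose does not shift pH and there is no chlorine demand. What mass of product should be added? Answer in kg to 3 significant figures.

Volume: 98,300 US gal × 3.785 L/gal = 372,066 L.
[OCl⁻]/[HOCl] = 10^(pH − pKa) = 10^(7.42 − 7.53) = 0.7762; fraction as HOCl = 1/(1 + 0.7762) = 0.563.
Free chlorine required for 1.45 ppm HOCl: 1.45 / 0.563 = 2.576 ppm.
FC to add: 2.576 − 0.3 = 2.276 mg/L as Cl₂.
Cl₂ equivalent: 2.276 mg/L × 372,066 L = 846.7 g.
Product at 72.5% available Cl: 846.7 / 0.725 = 1168 g.

1.17 kg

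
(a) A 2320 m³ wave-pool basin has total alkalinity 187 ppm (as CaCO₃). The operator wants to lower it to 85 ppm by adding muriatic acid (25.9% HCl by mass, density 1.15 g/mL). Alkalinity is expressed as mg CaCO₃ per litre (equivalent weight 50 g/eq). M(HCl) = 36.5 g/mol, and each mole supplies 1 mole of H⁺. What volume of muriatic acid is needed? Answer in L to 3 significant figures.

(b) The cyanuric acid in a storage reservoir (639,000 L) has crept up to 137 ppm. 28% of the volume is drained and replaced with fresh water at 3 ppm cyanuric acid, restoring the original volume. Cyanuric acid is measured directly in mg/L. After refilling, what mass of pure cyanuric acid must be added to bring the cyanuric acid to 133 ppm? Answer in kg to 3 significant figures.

(a) 580 L; (b) 21.4 kg

(a) Volume: 2320 m³ = 2,320,000 L.
(a) Alkalinity to neutralize: (187 − 85) = 102 mg/L as CaCO₃ × 2,320,000 L = 236,600 g as CaCO₃.
(a) Equivalents of H⁺ required: 236,600 ÷ 50 g/eq = 4733 eq = 4733 mol HCl.
(a) Mass of HCl: 4733 × 36.5 = 172,700 g.
(a) Mass of 25.9% solution: 172,700 / 0.259 = 667,000 g.
(a) Volume: 667,000 g ÷ 1.15 g/mL = 580,000 mL.

(b) After draining 28% and refilling: 137 × 0.72 + 3 × 0.28 = 99.48 ppm.
(b) Deficit to target: 133 − 99.48 = 33.52 mg/L.
(b) Mass: 33.52 mg/L × 639,000 L = 21,420 g cyanuric acid.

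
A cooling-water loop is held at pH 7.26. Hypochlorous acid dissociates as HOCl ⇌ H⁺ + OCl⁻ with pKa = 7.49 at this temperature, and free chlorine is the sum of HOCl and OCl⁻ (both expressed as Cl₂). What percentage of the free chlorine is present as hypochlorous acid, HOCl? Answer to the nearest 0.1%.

62.9%

[OCl⁻]/[HOCl] = 10^(pH − pKa) = 10^(7.26 − 7.49) = 10^-0.23 = 0.5888.
Fraction as HOCl = 1 / (1 + 0.5888) = 0.6294.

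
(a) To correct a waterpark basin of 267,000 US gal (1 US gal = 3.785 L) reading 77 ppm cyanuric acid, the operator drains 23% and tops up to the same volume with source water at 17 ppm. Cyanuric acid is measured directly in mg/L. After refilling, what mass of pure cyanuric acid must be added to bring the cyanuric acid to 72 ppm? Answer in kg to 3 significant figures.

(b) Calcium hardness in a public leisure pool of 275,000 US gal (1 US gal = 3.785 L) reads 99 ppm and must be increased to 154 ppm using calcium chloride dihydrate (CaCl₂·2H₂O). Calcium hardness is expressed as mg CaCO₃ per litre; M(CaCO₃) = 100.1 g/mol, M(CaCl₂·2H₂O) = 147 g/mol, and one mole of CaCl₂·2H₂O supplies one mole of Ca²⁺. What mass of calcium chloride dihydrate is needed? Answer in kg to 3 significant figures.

(a) 8.89 kg; (b) 84.1 kg

(a) Volume: 267,000 US gal × 3.785 L/gal = 1,010,595 L.
(a) After draining 23% and refilling: 77 × 0.77 + 17 × 0.23 = 63.2 ppm.
(a) Deficit to target: 72 − 63.2 = 8.8 mg/L.
(a) Mass: 8.8 mg/L × 1,010,595 L = 8893 g cyanuric acid.

(b) Volume: 275,000 US gal × 3.785 L/gal = 1,040,875 L.
(b) Hardness to add: (154 − 99) = 55 mg/L as CaCO₃ × 1,040,875 L = 57,250 g as CaCO₃.
(b) Moles of Ca²⁺ (1 mol Ca²⁺ ≡ 1 mol CaCO₃): 57,250 / 100.1 g/mol = 571.9 mol.
(b) Mass of CaCl₂·2H₂O: 571.9 × 147 = 84,070 g.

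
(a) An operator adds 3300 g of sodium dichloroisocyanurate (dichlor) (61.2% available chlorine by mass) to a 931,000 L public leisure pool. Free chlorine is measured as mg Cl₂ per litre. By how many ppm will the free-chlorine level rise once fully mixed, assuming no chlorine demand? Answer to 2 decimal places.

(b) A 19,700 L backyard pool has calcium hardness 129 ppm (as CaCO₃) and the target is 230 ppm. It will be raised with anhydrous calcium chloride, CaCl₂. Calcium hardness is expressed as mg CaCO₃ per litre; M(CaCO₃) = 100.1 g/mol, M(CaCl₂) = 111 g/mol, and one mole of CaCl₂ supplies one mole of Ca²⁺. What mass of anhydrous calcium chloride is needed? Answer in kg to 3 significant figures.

(a) 2.17 ppm; (b) 2.21 kg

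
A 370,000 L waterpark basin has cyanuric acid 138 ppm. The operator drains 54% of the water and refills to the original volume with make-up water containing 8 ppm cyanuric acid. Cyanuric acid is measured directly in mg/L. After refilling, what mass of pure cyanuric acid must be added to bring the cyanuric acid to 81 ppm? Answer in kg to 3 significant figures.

After draining 54% and refilling: 138 × 0.46 + 8 × 0.54 = 67.8 ppm.
Deficit to target: 81 − 67.8 = 13.2 mg/L.
Mass: 13.2 mg/L × 370,000 L = 4884 g cyanuric acid.

4.88 kg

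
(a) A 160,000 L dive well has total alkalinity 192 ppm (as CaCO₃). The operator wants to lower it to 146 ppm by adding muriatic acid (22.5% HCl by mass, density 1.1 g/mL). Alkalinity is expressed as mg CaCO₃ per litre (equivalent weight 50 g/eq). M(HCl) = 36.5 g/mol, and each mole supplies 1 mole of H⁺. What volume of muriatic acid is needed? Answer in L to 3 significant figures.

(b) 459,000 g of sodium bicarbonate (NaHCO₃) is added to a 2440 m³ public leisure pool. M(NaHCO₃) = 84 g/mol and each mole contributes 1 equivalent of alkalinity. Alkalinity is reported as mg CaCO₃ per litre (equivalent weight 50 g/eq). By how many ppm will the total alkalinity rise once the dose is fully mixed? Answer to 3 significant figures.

(a) Alkalinity to neutralize: (192 − 146) = 46 mg/L as CaCO₃ × 160,000 L = 7360 g as CaCO₃.
(a) Equivalents of H⁺ required: 7360 ÷ 50 g/eq = 147.2 eq = 147.2 mol HCl.
(a) Mass of HCl: 147.2 × 36.5 = 5373 g.
(a) Mass of 22.5% solution: 5373 / 0.225 = 23,880 g.
(a) Volume: 23,880 g ÷ 1.1 g/mL = 21,710 mL.

(b) Volume: 2440 m³ = 2,440,000 L.
(b) Moles of NaHCO₃: 459,000 g ÷ 84 g/mol = 5464 mol → 5464 eq of alkalinity.
(b) As CaCO₃: 5464 eq × 50 g/eq = 273,200 g.
(b) Rise: 273,200 g / 2,440,000 L × 1000 = 112 mg/L.

(a) 21.7 L; (b) 112 ppm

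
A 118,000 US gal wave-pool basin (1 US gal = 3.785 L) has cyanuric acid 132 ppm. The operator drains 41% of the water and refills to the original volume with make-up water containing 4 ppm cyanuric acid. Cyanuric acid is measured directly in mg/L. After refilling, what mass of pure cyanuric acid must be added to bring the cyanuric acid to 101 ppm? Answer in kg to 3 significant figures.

Volume: 118,000 US gal × 3.785 L/gal = 446,630 L.
After draining 41% and refilling: 132 × 0.59 + 4 × 0.41 = 79.52 ppm.
Deficit to target: 101 − 79.52 = 21.48 mg/L.
Mass: 21.48 mg/L × 446,630 L = 9594 g cyanuric acid.

9.59 kg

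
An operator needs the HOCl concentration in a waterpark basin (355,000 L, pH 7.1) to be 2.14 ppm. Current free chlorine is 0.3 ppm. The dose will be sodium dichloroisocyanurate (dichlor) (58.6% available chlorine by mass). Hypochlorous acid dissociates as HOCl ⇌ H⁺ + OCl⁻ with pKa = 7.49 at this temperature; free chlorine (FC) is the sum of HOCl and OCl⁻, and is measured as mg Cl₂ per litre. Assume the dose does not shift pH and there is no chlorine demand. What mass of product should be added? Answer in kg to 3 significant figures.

1.64 kg

[OCl⁻]/[HOCl] = 10^(pH − pKa) = 10^(7.1 − 7.49) = 0.4074; fraction as HOCl = 1/(1 + 0.4074) = 0.7105.
Free chlorine required for 2.14 ppm HOCl: 2.14 / 0.7105 = 3.012 ppm.
FC to add: 3.012 − 0.3 = 2.712 mg/L as Cl₂.
Cl₂ equivalent: 2.712 mg/L × 355,000 L = 962.7 g.
Product at 58.6% available Cl: 962.7 / 0.586 = 1643 g.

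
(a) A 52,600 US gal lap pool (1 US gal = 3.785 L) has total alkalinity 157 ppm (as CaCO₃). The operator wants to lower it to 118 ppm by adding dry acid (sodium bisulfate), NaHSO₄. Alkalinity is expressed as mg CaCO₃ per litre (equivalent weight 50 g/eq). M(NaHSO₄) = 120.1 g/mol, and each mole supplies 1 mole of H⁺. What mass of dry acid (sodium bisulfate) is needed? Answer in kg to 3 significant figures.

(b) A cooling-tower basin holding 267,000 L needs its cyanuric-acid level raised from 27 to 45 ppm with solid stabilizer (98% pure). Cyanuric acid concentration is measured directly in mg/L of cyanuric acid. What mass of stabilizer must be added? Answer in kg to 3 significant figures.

(a) 18.7 kg; (b) 4.90 kg

(a) Volume: 52,600 US gal × 3.785 L/gal = 199,091 L.
(a) Alkalinity to neutralize: (157 − 118) = 39 mg/L as CaCO₃ × 199,091 L = 7765 g as CaCO₃.
(a) Equivalents of H⁺ required: 7765 ÷ 50 g/eq = 155.3 eq = 155.3 mol NaHSO₄.
(a) Mass of NaHSO₄: 155.3 × 120.1 = 18,650 g.

(b) CYA to add: (45 − 27) = 18 mg/L × 267,000 L = 4806 g cyanuric acid.
(b) At 98% purity: 4806 / 0.98 = 4904 g product.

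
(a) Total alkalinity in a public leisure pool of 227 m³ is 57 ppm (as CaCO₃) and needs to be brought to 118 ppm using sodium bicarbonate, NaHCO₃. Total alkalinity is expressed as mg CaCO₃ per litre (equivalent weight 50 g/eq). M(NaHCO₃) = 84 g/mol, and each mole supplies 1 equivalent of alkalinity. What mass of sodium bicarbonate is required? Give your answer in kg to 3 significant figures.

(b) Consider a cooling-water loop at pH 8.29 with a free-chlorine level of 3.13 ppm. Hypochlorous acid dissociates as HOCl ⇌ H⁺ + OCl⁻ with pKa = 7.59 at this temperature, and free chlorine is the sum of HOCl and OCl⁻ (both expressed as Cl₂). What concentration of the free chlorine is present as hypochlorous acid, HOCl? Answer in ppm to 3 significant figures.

(a) Volume: 227 m³ = 227,000 L.
(a) Alkalinity to add: (118 − 57) = 61 mg/L as CaCO₃ × 227,000 L = 13,850 g as CaCO₃.
(a) Equivalents: 13,850 g ÷ 50 g/eq = 276.9 eq.
(a) NaHCO₃ supplies 1 eq per mole → 276.9 mol.
(a) Mass: 276.9 mol × 84 g/mol = 23,260 g.

(b) [OCl⁻]/[HOCl] = 10^(pH − pKa) = 10^(8.29 − 7.59) = 10^0.70 = 5.012.
(b) Fraction as HOCl = 1 / (1 + 5.012) = 0.1663.
(b) HOCl = 0.1663 × 3.13 ppm = 0.5206 ppm.

(a) 23.3 kg; (b) 0.521 ppm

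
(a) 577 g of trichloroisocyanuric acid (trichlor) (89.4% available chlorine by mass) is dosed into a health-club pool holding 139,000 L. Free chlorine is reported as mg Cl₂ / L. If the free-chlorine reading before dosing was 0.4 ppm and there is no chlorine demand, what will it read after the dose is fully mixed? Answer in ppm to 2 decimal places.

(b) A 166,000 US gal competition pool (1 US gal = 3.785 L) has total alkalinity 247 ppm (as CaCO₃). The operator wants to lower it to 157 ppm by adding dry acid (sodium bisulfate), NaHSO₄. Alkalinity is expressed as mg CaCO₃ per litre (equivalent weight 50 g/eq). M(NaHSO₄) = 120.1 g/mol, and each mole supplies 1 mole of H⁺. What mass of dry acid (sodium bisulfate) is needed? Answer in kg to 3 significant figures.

(a) Available chlorine delivered: 577 g × 0.894 = 515.8 g as Cl₂.
(a) Concentration rise: 515.8 g / 139,000 L = 3.711 mg/L = 3.71 ppm.
(a) Final FC: 0.4 + 3.71 = 4.11 ppm.

(b) Volume: 166,000 US gal × 3.785 L/gal = 628,310 L.
(b) Alkalinity to neutralize: (247 − 157) = 90 mg/L as CaCO₃ × 628,310 L = 56,550 g as CaCO₃.
(b) Equivalents of H⁺ required: 56,550 ÷ 50 g/eq = 1131 eq = 1131 mol NaHSO₄.
(b) Mass of NaHSO₄: 1131 × 120.1 = 135,800 g.

(a) 4.11 ppm; (b) 136 kg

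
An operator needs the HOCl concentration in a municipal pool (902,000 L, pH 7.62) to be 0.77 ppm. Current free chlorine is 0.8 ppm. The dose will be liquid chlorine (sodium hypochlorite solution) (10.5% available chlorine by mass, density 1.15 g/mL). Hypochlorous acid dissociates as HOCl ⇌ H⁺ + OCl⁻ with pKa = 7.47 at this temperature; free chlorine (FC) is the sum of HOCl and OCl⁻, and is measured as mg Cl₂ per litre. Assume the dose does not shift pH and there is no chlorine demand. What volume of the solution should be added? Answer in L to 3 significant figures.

7.90 L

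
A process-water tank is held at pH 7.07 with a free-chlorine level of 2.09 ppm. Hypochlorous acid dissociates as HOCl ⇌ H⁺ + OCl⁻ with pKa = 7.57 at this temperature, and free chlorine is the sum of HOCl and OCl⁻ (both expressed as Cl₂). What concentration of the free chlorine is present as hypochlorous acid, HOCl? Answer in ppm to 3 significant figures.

[OCl⁻]/[HOCl] = 10^(pH − pKa) = 10^(7.07 − 7.57) = 10^-0.50 = 0.3162.
Fraction as HOCl = 1 / (1 + 0.3162) = 0.7597.
HOCl = 0.7597 × 2.09 ppm = 1.588 ppm.

1.59 ppm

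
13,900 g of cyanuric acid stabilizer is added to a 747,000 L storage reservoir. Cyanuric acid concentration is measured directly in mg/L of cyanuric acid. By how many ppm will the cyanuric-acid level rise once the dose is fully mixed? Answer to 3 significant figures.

Rise: 13,900 g / 747,000 L × 1000 = 18.61 mg/L.

18.6 ppm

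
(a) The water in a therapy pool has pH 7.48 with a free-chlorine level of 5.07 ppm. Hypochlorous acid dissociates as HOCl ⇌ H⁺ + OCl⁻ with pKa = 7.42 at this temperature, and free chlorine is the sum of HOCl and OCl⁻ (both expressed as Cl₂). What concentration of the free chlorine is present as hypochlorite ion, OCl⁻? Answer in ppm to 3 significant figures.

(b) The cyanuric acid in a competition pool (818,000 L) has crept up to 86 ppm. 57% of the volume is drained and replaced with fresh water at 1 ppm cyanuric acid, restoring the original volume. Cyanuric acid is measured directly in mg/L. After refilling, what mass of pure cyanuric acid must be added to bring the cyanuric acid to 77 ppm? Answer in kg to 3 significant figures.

(a) 2.71 ppm; (b) 32.3 kg

(a) [OCl⁻]/[HOCl] = 10^(pH − pKa) = 10^(7.48 − 7.42) = 10^0.06 = 1.148.
(a) Fraction as HOCl = 1 / (1 + 1.148) = 0.4655.
(a) OCl⁻ = (1 − 0.4655) × 5.07 ppm = 2.71 ppm.

(b) After draining 57% and refilling: 86 × 0.43 + 1 × 0.57 = 37.55 ppm.
(b) Deficit to target: 77 − 37.55 = 39.45 mg/L.
(b) Mass: 39.45 mg/L × 818,000 L = 32,270 g cyanuric acid.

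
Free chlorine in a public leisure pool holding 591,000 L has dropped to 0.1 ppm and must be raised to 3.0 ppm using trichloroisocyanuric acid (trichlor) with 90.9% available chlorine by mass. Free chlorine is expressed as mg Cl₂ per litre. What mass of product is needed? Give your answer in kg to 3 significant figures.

Chlorine deficit: 3.0 − 0.1 = 2.9 ppm = 2.9 mg/L as Cl₂.
Cl₂ equivalent needed: 2.9 mg/L × 591,000 L = 1,714,000 mg = 1714 g.
Product at 90.9% available chlorine: 1714 / 0.909 = 1885 g.

1.89 kg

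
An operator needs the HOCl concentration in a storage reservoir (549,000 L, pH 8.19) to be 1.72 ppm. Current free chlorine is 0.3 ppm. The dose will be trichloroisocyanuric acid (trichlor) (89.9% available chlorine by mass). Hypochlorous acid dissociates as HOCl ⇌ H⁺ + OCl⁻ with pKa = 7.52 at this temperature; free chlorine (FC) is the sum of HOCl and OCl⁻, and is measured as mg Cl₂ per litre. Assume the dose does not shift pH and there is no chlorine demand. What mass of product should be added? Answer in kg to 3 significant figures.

[OCl⁻]/[HOCl] = 10^(pH − pKa) = 10^(8.19 − 7.52) = 4.677; fraction as HOCl = 1/(1 + 4.677) = 0.1761.
Free chlorine required for 1.72 ppm HOCl: 1.72 / 0.1761 = 9.765 ppm.
FC to add: 9.765 − 0.3 = 9.465 mg/L as Cl₂.
Cl₂ equivalent: 9.465 mg/L × 549,000 L = 5196 g.
Product at 89.9% available Cl: 5196 / 0.899 = 5780 g.

5.78 kg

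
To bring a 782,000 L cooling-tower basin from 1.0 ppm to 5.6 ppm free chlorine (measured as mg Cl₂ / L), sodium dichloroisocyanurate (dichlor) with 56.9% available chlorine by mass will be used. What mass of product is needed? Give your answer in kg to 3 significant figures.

Chlorine deficit: 5.6 − 1.0 = 4.6 ppm = 4.6 mg/L as Cl₂.
Cl₂ equivalent needed: 4.6 mg/L × 782,000 L = 3,597,000 mg = 3597 g.
Product at 56.9% available chlorine: 3597 / 0.569 = 6322 g.

6.32 kg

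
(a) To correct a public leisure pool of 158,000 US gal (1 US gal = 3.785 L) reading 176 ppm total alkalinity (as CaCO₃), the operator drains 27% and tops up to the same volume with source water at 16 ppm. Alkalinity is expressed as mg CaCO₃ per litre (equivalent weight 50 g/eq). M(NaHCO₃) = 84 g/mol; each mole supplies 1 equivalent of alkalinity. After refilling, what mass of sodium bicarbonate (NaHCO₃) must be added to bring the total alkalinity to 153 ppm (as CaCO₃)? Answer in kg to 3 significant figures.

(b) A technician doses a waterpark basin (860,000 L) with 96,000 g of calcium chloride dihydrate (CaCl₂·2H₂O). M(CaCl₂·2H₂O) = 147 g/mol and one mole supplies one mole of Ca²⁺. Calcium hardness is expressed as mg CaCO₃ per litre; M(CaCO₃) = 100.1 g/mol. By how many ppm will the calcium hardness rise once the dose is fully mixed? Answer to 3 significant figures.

(a) 20.3 kg; (b) 76.0 ppm

(a) Volume: 158,000 US gal × 3.785 L/gal = 598,030 L.
(a) After draining 27% and refilling: 176 × 0.73 + 16 × 0.27 = 132.8 ppm.
(a) Deficit to target: 153 − 132.8 = 20.2 mg/L.
(a) As CaCO₃: 20.2 mg/L × 598,030 L = 12,080 g; ÷ 50 g/eq ÷ 1 = 241.6 mol NaHCO₃.
(a) Mass: 241.6 × 84 = 20,290 g.

(b) Moles of Ca²⁺: 96,000 g ÷ 147 g/mol = 653.1 mol.
(b) As CaCO₃: 653.1 mol × 100.1 g/mol = 65,370 g.
(b) Rise: 65,370 g / 860,000 L × 1000 = 76.01 mg/L.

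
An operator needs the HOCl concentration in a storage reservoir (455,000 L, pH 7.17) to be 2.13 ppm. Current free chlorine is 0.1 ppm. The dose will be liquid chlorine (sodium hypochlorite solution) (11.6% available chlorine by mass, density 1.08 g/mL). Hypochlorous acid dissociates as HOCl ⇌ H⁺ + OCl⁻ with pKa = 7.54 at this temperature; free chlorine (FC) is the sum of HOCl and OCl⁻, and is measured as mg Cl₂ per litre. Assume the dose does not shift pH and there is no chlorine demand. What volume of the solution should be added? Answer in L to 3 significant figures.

[OCl⁻]/[HOCl] = 10^(pH − pKa) = 10^(7.17 − 7.54) = 0.4266; fraction as HOCl = 1/(1 + 0.4266) = 0.701.
Free chlorine required for 2.13 ppm HOCl: 2.13 / 0.701 = 3.039 ppm.
FC to add: 3.039 − 0.1 = 2.939 mg/L as Cl₂.
Cl₂ equivalent: 2.939 mg/L × 455,000 L = 1337 g.
Product at 11.6% available Cl: 1337 / 0.116 = 11,530 g.
Volume: 11,530 g ÷ 1.08 g/mL = 10,670 mL.

10.7 L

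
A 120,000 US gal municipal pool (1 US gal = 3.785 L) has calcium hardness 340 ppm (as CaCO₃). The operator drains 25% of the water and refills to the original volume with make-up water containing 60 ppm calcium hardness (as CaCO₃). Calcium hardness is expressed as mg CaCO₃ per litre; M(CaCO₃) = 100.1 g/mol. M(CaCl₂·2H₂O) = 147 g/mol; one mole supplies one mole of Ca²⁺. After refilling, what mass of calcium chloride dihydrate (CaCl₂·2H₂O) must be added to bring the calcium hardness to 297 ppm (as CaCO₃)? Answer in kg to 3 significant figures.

18.0 kg

Volume: 120,000 US gal × 3.785 L/gal = 454,200 L.
After draining 25% and refilling: 340 × 0.75 + 60 × 0.25 = 270 ppm.
Deficit to target: 297 − 270 = 27 mg/L.
As CaCO₃: 27 mg/L × 454,200 L = 12,260 g; ÷ 100.1 = 122.5 mol Ca²⁺.
Mass: 122.5 × 147 = 18,010 g.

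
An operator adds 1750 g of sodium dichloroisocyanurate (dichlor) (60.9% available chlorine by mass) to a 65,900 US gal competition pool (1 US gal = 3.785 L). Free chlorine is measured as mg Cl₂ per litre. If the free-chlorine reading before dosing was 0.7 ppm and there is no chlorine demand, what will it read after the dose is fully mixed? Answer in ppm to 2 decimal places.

4.97 ppm

Volume: 65,900 US gal × 3.785 L/gal = 249,432 L.
Available chlorine delivered: 1750 g × 0.609 = 1066 g as Cl₂.
Concentration rise: 1066 g / 249,432 L = 4.273 mg/L = 4.27 ppm.
Final FC: 0.7 + 4.27 = 4.97 ppm.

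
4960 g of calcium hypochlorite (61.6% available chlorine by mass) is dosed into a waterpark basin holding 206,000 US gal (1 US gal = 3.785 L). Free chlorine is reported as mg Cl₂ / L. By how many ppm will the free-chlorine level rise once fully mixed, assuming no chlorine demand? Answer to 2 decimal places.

3.92 ppm

Volume: 206,000 US gal × 3.785 L/gal = 779,710 L.
Available chlorine delivered: 4960 g × 0.616 = 3055 g as Cl₂.
Concentration rise: 3055 g / 779,710 L = 3.919 mg/L = 3.92 ppm.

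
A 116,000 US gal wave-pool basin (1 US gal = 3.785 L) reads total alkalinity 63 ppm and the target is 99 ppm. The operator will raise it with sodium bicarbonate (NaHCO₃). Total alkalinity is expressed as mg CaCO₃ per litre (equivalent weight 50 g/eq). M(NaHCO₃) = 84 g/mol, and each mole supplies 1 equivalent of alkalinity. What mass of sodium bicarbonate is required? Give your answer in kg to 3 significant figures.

Volume: 116,000 US gal × 3.785 L/gal = 439,060 L.
Alkalinity to add: (99 − 63) = 36 mg/L as CaCO₃ × 439,060 L = 15,810 g as CaCO₃.
Equivalents: 15,810 g ÷ 50 g/eq = 316.1 eq.
NaHCO₃ supplies 1 eq per mole → 316.1 mol.
Mass: 316.1 mol × 84 g/mol = 26,550 g.

26.6 kg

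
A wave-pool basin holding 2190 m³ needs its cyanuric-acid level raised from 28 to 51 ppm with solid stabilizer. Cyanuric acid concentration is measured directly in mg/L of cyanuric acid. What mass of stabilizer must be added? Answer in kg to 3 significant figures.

Volume: 2190 m³ = 2,190,000 L.
CYA to add: (51 − 28) = 23 mg/L × 2,190,000 L = 50,370 g cyanuric acid.

50.4 kg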